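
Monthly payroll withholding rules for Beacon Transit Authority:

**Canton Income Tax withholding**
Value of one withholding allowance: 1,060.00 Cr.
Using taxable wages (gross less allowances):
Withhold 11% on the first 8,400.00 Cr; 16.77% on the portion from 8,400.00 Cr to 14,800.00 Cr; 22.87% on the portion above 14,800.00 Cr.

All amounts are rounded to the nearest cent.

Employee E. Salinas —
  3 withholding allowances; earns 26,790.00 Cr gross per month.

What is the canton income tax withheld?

4,012.13 Cr

Canton Income Tax: taxable = 26,790.00 Cr − 3×1,060.00 Cr = 23,610.00 Cr
  1,997.28 Cr + 22.87% × (23,610.00 Cr − 14,800.00 Cr) = 1,997.28 Cr + 22.87% × 8,810.00 Cr = 4,012.13 Cr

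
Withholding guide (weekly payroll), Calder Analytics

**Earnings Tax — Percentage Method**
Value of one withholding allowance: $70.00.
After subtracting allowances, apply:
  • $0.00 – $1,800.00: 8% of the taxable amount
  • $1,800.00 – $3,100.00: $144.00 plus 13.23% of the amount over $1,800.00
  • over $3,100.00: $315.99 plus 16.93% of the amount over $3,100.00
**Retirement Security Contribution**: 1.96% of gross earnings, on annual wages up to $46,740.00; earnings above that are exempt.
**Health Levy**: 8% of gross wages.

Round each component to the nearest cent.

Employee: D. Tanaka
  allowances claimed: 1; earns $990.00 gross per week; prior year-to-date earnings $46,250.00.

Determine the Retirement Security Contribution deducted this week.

$9.60

Retirement Security Contribution: cap $46,740.00 − YTD $46,250.00 = $490.00 subject; 1.96% × $490.00 = $9.60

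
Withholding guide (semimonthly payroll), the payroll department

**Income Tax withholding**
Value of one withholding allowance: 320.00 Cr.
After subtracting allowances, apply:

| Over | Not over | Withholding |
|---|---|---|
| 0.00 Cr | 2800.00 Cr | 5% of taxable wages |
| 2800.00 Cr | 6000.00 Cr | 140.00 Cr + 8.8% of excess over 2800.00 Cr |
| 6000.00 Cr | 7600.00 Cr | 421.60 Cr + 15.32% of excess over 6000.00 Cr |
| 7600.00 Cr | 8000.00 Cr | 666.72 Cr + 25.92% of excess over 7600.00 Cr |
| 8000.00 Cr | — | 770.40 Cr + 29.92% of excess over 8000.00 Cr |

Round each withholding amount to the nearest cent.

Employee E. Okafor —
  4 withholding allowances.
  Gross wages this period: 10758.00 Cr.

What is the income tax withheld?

Income Tax: taxable = 10758.00 Cr − 4×320.00 Cr = 9478.00 Cr
  770.40 Cr + 29.92% × (9478.00 Cr − 8000.00 Cr) = 770.40 Cr + 29.92% × 1478.00 Cr = 1212.62 Cr

1212.62 Cr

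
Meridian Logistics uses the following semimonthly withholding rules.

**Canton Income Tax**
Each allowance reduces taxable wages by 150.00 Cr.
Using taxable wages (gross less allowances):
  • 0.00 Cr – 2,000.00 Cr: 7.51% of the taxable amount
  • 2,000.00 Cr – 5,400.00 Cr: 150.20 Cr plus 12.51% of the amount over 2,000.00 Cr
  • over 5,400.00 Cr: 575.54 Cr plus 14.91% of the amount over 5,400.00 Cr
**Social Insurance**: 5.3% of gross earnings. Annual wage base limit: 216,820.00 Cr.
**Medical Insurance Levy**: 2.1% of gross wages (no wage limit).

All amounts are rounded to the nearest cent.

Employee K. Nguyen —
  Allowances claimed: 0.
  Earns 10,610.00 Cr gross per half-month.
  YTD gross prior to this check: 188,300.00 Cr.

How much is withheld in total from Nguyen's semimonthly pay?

2,137.49 Cr

Canton Income Tax: taxable = 10,610.00 Cr
  575.54 Cr + 14.91% × (10,610.00 Cr − 5,400.00 Cr) = 575.54 Cr + 14.91% × 5,210.00 Cr = 1,352.35 Cr
Social Insurance: 5.3% × 10,610.00 Cr = 562.33 Cr
Medical Insurance Levy: 2.1% × 10,610.00 Cr = 222.81 Cr
Total: 1,352.35 Cr + 562.33 Cr + 222.81 Cr = 2,137.49 Cr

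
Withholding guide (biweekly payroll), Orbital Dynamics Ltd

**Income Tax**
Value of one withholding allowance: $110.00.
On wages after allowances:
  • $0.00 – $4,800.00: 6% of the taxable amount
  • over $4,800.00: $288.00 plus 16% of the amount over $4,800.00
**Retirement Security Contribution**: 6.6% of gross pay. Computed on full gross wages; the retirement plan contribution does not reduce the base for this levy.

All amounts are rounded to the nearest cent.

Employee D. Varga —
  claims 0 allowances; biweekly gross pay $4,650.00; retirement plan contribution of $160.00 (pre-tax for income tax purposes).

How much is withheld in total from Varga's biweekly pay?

Income Tax: taxable = $4,650.00 − $160.00 = $4,490.00
  6% × $4,490.00 = $269.40
Retirement Security Contribution: 6.6% × $4,650.00 = $306.90
Total: $269.40 + $306.90 = $576.30

$576.30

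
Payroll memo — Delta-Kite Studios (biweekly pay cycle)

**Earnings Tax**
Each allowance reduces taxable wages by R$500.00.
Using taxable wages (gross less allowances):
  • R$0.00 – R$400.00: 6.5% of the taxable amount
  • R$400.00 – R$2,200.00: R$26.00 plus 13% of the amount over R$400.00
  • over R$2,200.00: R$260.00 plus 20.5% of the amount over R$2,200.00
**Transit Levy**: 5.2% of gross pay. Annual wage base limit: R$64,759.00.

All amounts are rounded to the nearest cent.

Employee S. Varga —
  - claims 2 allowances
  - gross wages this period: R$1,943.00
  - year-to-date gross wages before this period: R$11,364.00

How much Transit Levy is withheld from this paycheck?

Transit Levy: 5.2% × R$1,943.00 = R$101.04

R$101.04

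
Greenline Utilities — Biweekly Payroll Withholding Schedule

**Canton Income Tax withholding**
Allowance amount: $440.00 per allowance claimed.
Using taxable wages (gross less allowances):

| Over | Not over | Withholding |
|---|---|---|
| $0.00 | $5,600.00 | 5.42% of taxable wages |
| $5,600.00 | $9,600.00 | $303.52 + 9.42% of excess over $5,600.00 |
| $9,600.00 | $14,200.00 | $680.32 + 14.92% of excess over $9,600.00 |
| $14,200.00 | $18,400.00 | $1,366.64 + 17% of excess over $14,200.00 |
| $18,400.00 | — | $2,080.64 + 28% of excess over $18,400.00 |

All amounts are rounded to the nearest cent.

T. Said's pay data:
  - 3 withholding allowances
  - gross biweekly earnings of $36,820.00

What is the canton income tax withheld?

Canton Income Tax: taxable = $36,820.00 − 3×$440.00 = $35,500.00
  $2,080.64 + 28% × ($35,500.00 − $18,400.00) = $2,080.64 + 28% × $17,100.00 = $6,868.64

$6,868.64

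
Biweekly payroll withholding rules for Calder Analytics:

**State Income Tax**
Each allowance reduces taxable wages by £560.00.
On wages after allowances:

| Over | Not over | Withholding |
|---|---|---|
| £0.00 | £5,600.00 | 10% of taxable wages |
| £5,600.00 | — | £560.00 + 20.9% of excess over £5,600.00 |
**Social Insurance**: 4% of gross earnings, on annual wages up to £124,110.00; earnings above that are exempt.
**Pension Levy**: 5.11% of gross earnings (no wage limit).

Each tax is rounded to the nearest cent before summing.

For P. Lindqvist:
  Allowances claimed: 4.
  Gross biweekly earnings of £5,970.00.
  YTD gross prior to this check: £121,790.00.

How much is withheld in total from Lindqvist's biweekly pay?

State Income Tax: taxable = £5,970.00 − 4×£560.00 = £3,730.00
  10% × £3,730.00 = £373.00
Social Insurance: cap £124,110.00 − YTD £121,790.00 = £2,320.00 subject; 4% × £2,320.00 = £92.80
Pension Levy: 5.11% × £5,970.00 = £305.07
Total: £373.00 + £92.80 + £305.07 = £770.87

£770.87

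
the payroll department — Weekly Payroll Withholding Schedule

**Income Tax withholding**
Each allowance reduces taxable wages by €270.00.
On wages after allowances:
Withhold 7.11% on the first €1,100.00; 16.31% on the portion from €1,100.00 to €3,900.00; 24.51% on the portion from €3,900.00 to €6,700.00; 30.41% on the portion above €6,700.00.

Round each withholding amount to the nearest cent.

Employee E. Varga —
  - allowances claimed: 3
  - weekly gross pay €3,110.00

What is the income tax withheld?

Income Tax: taxable = €3,110.00 − 3×€270.00 = €2,300.00
  €78.21 + 16.31% × (€2,300.00 − €1,100.00) = €78.21 + 16.31% × €1,200.00 = €273.93

€273.93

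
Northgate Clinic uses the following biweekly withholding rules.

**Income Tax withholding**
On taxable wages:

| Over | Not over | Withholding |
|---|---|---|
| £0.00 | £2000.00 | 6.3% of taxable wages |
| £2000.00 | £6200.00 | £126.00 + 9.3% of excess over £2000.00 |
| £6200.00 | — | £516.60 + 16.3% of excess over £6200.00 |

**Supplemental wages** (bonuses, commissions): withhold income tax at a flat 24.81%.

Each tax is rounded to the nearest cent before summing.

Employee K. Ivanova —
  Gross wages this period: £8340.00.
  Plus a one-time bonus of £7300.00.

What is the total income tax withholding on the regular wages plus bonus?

£2676.55

Income Tax: taxable = £8340.00
  £516.60 + 16.3% × (£8340.00 − £6200.00) = £516.60 + 16.3% × £2140.00 = £865.42
Supplemental (24.81% flat on bonus): 24.81% × £7300.00 = £1811.13
Total income tax: £865.42 + £1811.13 = £2676.55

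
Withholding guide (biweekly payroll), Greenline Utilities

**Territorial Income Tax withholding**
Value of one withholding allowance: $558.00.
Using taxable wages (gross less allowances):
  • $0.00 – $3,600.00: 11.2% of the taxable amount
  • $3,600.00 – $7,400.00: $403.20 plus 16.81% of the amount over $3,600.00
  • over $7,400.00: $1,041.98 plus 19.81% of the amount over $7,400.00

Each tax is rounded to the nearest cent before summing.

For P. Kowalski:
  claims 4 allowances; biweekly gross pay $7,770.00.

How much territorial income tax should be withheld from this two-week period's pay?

$728.98

Territorial Income Tax: taxable = $7,770.00 − 4×$558.00 = $5,538.00
  $403.20 + 16.81% × ($5,538.00 − $3,600.00) = $403.20 + 16.81% × $1,938.00 = $728.98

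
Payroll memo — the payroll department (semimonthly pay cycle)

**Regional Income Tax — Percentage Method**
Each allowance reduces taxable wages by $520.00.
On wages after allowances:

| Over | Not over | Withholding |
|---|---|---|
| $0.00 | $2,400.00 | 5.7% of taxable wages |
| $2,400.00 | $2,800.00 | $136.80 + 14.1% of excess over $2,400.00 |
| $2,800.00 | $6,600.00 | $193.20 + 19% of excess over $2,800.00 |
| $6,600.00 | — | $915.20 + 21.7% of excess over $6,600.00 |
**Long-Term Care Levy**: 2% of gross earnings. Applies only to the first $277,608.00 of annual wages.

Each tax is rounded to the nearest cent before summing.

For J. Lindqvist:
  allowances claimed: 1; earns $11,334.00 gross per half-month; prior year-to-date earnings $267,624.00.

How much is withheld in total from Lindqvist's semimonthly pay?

Regional Income Tax: taxable = $11,334.00 − 1×$520.00 = $10,814.00
  $915.20 + 21.7% × ($10,814.00 − $6,600.00) = $915.20 + 21.7% × $4,214.00 = $1,829.64
Long-Term Care Levy: cap $277,608.00 − YTD $267,624.00 = $9,984.00 subject; 2% × $9,984.00 = $199.68
Total: $1,829.64 + $199.68 = $2,029.32

$2,029.32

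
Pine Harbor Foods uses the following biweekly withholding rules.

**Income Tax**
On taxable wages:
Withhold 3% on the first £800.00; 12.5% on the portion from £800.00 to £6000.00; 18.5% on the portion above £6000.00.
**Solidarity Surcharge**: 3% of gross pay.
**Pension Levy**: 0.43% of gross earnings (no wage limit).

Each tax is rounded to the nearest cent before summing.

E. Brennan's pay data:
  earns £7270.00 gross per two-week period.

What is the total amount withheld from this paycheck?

£1158.31

Income Tax: taxable = £7270.00
  £674.00 + 18.5% × (£7270.00 − £6000.00) = £674.00 + 18.5% × £1270.00 = £908.95
Solidarity Surcharge: 3% × £7270.00 = £218.10
Pension Levy: 0.43% × £7270.00 = £31.26
Total: £908.95 + £218.10 + £31.26 = £1158.31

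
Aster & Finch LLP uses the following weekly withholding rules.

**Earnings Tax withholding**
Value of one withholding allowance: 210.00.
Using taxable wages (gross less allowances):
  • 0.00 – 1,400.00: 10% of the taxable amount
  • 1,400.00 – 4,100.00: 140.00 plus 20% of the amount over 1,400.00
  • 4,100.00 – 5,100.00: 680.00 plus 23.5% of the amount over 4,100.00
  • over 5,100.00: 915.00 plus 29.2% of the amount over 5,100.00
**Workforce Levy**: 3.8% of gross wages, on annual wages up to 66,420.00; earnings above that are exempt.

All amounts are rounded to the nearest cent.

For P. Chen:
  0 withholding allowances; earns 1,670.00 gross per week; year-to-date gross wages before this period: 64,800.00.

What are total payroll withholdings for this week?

255.56

Earnings Tax: taxable = 1,670.00
  140.00 + 20% × (1,670.00 − 1,400.00) = 140.00 + 20% × 270.00 = 194.00
Workforce Levy: cap 66,420.00 − YTD 64,800.00 = 1,620.00 subject; 3.8% × 1,620.00 = 61.56
Total: 194.00 + 61.56 = 255.56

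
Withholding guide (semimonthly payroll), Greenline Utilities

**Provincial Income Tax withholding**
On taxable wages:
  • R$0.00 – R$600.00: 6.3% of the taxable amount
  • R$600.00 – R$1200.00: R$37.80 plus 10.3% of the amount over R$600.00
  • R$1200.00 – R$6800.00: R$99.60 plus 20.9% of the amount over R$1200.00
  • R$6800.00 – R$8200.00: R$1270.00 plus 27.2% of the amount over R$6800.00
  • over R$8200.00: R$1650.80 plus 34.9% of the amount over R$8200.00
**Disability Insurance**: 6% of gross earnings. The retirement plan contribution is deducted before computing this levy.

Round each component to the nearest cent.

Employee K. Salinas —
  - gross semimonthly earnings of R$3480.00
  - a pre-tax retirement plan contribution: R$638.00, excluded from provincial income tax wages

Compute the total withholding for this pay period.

Provincial Income Tax: taxable = R$3480.00 − R$638.00 = R$2842.00
  R$99.60 + 20.9% × (R$2842.00 − R$1200.00) = R$99.60 + 20.9% × R$1642.00 = R$442.78
Disability Insurance: 6% × R$2842.00 = R$170.52
Total: R$442.78 + R$170.52 = R$613.30

R$613.30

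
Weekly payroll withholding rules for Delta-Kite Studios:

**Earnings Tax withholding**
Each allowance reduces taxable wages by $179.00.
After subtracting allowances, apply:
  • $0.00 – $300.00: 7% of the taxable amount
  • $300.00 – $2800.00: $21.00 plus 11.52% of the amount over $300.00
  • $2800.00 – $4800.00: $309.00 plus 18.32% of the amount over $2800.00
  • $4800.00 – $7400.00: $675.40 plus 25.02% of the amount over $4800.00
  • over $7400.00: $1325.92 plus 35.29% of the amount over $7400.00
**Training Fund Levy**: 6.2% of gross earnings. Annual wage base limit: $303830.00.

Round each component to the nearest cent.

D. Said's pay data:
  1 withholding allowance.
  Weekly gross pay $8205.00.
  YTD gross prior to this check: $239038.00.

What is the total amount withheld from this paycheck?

Earnings Tax: taxable = $8205.00 − 1×$179.00 = $8026.00
  $1325.92 + 35.29% × ($8026.00 − $7400.00) = $1325.92 + 35.29% × $626.00 = $1546.84
Training Fund Levy: 6.2% × $8205.00 = $508.71
Total: $1546.84 + $508.71 = $2055.55

$2055.55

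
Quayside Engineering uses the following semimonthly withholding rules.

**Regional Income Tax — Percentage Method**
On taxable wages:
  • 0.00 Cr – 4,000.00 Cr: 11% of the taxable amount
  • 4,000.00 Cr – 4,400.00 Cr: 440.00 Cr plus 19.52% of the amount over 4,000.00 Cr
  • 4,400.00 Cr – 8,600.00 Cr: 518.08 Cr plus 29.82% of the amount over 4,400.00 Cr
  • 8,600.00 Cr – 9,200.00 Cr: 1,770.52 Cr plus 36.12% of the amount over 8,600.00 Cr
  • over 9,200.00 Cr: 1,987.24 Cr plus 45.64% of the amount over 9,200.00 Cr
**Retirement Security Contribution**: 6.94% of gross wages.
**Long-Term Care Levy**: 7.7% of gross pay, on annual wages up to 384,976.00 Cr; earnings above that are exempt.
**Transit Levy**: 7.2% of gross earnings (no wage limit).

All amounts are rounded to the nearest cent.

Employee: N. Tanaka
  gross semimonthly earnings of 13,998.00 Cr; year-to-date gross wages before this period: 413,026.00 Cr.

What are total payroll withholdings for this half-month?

6,156.37 Cr

Regional Income Tax: taxable = 13,998.00 Cr
  1,987.24 Cr + 45.64% × (13,998.00 Cr − 9,200.00 Cr) = 1,987.24 Cr + 45.64% × 4,798.00 Cr = 4,177.05 Cr
Retirement Security Contribution: 6.94% × 13,998.00 Cr = 971.46 Cr
Long-Term Care Levy: YTD 413,026.00 Cr ≥ cap 384,976.00 Cr → 0.00 Cr
Transit Levy: 7.2% × 13,998.00 Cr = 1,007.86 Cr
Total: 4,177.05 Cr + 971.46 Cr + 0.00 Cr + 1,007.86 Cr = 6,156.37 Cr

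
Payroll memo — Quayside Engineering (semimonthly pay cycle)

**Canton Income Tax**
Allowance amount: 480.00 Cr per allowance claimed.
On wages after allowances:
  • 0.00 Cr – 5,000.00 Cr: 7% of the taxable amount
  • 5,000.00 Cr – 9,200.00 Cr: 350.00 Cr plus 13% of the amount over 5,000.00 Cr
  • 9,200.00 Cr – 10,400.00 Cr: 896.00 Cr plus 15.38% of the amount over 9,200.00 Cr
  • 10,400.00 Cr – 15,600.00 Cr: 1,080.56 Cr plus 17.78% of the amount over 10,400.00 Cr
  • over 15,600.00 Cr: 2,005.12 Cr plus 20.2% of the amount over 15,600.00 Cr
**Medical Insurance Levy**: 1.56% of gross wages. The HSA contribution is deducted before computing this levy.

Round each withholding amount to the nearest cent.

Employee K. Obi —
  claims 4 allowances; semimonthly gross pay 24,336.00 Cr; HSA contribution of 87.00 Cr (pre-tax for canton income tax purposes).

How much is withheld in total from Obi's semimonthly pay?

3,742.66 Cr

Canton Income Tax: taxable = 24,336.00 Cr − 87.00 Cr − 4×480.00 Cr = 22,329.00 Cr
  2,005.12 Cr + 20.2% × (22,329.00 Cr − 15,600.00 Cr) = 2,005.12 Cr + 20.2% × 6,729.00 Cr = 3,364.38 Cr
Medical Insurance Levy: 1.56% × 24,249.00 Cr = 378.28 Cr
Total: 3,364.38 Cr + 378.28 Cr = 3,742.66 Cr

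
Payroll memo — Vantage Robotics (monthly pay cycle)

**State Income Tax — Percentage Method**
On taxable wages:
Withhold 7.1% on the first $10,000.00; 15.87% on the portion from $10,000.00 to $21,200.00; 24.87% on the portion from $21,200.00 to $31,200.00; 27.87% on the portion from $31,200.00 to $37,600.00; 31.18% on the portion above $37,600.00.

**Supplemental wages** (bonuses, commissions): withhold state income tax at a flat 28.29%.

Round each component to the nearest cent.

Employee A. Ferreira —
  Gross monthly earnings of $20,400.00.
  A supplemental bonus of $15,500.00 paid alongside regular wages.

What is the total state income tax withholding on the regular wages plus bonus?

$6,745.43

State Income Tax: taxable = $20,400.00
  $710.00 + 15.87% × ($20,400.00 − $10,000.00) = $710.00 + 15.87% × $10,400.00 = $2,360.48
Supplemental (28.29% flat on bonus): 28.29% × $15,500.00 = $4,384.95
Total state income tax: $2,360.48 + $4,384.95 = $6,745.43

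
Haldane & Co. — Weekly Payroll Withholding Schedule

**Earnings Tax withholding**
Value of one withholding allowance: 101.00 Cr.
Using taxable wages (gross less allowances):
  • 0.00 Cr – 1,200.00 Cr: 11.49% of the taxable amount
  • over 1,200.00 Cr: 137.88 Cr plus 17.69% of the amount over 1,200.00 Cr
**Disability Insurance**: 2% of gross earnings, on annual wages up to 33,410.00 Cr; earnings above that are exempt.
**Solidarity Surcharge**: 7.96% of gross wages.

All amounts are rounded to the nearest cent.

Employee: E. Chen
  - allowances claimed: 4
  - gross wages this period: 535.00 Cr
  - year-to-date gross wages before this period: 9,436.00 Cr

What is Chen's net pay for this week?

466.66 Cr

Earnings Tax: taxable = 535.00 Cr − 4×101.00 Cr = 131.00 Cr
  11.49% × 131.00 Cr = 15.05 Cr
Disability Insurance: 2% × 535.00 Cr = 10.70 Cr
Solidarity Surcharge: 7.96% × 535.00 Cr = 42.59 Cr
Total withheld: 15.05 Cr + 10.70 Cr + 42.59 Cr = 68.34 Cr
Net pay: 535.00 Cr − 68.34 Cr = 466.66 Cr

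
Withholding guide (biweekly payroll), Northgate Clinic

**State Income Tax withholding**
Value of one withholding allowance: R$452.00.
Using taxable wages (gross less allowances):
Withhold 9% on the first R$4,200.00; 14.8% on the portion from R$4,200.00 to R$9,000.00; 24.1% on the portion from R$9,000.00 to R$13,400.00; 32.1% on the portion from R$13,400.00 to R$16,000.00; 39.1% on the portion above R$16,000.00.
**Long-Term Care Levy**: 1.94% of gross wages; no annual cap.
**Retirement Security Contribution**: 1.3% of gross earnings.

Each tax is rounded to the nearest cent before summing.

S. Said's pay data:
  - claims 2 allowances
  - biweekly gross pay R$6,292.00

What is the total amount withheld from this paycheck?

R$757.68

State Income Tax: taxable = R$6,292.00 − 2×R$452.00 = R$5,388.00
  R$378.00 + 14.8% × (R$5,388.00 − R$4,200.00) = R$378.00 + 14.8% × R$1,188.00 = R$553.82
Long-Term Care Levy: 1.94% × R$6,292.00 = R$122.06
Retirement Security Contribution: 1.3% × R$6,292.00 = R$81.80
Total: R$553.82 + R$122.06 + R$81.80 = R$757.68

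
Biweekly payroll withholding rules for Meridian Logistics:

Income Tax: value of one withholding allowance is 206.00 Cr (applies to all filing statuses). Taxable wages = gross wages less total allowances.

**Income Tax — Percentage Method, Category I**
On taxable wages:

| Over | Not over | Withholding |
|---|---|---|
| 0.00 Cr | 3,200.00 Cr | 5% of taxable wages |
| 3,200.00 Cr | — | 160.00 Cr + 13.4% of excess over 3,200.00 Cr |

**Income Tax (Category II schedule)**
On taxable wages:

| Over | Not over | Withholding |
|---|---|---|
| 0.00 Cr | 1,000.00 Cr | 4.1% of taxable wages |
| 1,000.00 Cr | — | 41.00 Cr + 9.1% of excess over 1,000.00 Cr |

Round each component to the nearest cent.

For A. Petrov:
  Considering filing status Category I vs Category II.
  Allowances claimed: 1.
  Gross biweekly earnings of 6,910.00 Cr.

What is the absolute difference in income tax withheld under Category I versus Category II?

Income Tax (Category I): taxable = 6,910.00 Cr − 1×206.00 Cr = 6,704.00 Cr
  160.00 Cr + 13.4% × (6,704.00 Cr − 3,200.00 Cr) = 160.00 Cr + 13.4% × 3,504.00 Cr = 629.54 Cr
Income Tax (Category II): taxable = 6,910.00 Cr − 1×206.00 Cr = 6,704.00 Cr
  41.00 Cr + 9.1% × (6,704.00 Cr − 1,000.00 Cr) = 41.00 Cr + 9.1% × 5,704.00 Cr = 560.06 Cr
Difference: |629.54 Cr − 560.06 Cr| = 69.48 Cr (higher under Category I)

69.48 Cr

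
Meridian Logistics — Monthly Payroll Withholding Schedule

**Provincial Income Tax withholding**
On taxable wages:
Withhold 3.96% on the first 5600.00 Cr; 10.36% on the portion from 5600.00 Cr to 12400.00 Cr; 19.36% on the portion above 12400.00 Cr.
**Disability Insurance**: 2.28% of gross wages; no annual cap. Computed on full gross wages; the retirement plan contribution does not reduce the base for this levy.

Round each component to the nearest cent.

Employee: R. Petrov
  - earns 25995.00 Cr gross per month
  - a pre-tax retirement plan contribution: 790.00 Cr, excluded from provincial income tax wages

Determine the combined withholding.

Provincial Income Tax: taxable = 25995.00 Cr − 790.00 Cr = 25205.00 Cr
  926.24 Cr + 19.36% × (25205.00 Cr − 12400.00 Cr) = 926.24 Cr + 19.36% × 12805.00 Cr = 3405.29 Cr
Disability Insurance: 2.28% × 25995.00 Cr = 592.69 Cr
Total: 3405.29 Cr + 592.69 Cr = 3997.98 Cr

3997.98 Cr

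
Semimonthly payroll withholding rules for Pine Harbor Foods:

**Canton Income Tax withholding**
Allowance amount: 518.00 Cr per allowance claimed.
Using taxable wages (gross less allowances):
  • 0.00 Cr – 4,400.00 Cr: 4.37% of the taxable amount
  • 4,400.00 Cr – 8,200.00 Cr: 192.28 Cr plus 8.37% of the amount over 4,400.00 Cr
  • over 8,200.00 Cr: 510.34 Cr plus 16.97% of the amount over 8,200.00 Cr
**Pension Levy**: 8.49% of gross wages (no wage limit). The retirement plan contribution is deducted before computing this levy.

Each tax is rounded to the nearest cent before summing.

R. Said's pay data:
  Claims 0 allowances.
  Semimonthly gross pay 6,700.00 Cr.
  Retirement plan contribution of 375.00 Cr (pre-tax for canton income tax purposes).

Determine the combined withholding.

890.39 Cr

Canton Income Tax: taxable = 6,700.00 Cr − 375.00 Cr = 6,325.00 Cr
  192.28 Cr + 8.37% × (6,325.00 Cr − 4,400.00 Cr) = 192.28 Cr + 8.37% × 1,925.00 Cr = 353.40 Cr
Pension Levy: 8.49% × 6,325.00 Cr = 536.99 Cr
Total: 353.40 Cr + 536.99 Cr = 890.39 Cr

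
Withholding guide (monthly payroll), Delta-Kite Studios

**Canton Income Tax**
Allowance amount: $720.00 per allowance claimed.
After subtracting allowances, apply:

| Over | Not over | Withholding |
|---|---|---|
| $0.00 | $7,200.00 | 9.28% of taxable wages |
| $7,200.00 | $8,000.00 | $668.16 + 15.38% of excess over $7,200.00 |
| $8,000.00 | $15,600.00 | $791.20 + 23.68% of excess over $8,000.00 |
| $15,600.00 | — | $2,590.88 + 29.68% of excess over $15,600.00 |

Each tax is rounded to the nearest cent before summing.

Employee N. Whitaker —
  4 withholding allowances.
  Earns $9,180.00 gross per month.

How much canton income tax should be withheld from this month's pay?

$584.64

Canton Income Tax: taxable = $9,180.00 − 4×$720.00 = $6,300.00
  9.28% × $6,300.00 = $584.64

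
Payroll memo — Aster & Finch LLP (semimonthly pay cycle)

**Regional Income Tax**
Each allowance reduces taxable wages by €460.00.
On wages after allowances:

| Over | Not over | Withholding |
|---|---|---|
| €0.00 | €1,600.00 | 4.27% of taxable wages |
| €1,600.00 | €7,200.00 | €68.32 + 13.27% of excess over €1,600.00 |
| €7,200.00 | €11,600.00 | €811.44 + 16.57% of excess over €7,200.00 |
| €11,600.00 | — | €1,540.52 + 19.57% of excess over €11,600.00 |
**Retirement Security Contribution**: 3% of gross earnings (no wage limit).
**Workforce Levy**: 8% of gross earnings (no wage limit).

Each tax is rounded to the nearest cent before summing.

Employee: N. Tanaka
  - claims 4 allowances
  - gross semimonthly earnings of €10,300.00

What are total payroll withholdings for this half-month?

Regional Income Tax: taxable = €10,300.00 − 4×€460.00 = €8,460.00
  €811.44 + 16.57% × (€8,460.00 − €7,200.00) = €811.44 + 16.57% × €1,260.00 = €1,020.22
Retirement Security Contribution: 3% × €10,300.00 = €309.00
Workforce Levy: 8% × €10,300.00 = €824.00
Total: €1,020.22 + €309.00 + €824.00 = €2,153.22

€2,153.22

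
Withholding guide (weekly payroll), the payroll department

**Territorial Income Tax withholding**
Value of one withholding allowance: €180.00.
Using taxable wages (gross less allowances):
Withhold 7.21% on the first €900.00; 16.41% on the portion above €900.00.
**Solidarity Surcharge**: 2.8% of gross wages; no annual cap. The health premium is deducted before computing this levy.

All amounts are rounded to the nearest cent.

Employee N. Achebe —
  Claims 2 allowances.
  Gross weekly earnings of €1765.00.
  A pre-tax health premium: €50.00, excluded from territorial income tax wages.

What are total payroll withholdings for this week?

Territorial Income Tax: taxable = €1765.00 − €50.00 − 2×€180.00 = €1355.00
  €64.89 + 16.41% × (€1355.00 − €900.00) = €64.89 + 16.41% × €455.00 = €139.56
Solidarity Surcharge: 2.8% × €1715.00 = €48.02
Total: €139.56 + €48.02 = €187.58

€187.58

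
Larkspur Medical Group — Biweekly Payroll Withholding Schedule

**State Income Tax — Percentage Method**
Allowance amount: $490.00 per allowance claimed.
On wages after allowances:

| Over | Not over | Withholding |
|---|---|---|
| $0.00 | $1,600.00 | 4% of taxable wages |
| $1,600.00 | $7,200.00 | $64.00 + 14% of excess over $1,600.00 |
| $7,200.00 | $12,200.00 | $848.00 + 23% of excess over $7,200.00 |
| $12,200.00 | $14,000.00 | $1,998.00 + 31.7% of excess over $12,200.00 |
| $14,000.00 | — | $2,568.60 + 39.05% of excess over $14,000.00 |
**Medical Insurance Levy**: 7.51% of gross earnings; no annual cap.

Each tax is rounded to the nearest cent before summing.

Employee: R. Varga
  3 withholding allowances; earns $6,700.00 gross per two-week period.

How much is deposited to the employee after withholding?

State Income Tax: taxable = $6,700.00 − 3×$490.00 = $5,230.00
  $64.00 + 14% × ($5,230.00 − $1,600.00) = $64.00 + 14% × $3,630.00 = $572.20
Medical Insurance Levy: 7.51% × $6,700.00 = $503.17
Total withheld: $572.20 + $503.17 = $1,075.37
Net pay: $6,700.00 − $1,075.37 = $5,624.63

$5,624.63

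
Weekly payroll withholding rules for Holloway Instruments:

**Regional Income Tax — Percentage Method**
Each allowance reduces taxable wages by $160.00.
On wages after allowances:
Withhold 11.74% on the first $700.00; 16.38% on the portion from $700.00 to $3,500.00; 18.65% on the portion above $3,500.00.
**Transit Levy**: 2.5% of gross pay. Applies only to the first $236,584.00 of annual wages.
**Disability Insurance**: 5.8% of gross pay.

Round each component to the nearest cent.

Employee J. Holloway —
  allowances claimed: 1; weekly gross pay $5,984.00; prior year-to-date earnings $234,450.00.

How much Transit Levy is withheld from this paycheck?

$53.35

Transit Levy: cap $236,584.00 − YTD $234,450.00 = $2,134.00 subject; 2.5% × $2,134.00 = $53.35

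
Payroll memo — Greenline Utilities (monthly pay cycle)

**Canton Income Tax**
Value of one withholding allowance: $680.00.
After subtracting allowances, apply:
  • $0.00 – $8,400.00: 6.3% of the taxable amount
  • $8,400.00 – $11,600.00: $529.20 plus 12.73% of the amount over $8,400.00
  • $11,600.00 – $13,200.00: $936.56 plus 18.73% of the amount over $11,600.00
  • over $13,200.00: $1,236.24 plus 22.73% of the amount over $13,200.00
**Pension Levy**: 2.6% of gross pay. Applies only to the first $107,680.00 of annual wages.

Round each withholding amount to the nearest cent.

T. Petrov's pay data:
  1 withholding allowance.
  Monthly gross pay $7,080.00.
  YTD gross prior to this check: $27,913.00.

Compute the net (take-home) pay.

$6,492.72

Canton Income Tax: taxable = $7,080.00 − 1×$680.00 = $6,400.00
  6.3% × $6,400.00 = $403.20
Pension Levy: 2.6% × $7,080.00 = $184.08
Total withheld: $403.20 + $184.08 = $587.28
Net pay: $7,080.00 − $587.28 = $6,492.72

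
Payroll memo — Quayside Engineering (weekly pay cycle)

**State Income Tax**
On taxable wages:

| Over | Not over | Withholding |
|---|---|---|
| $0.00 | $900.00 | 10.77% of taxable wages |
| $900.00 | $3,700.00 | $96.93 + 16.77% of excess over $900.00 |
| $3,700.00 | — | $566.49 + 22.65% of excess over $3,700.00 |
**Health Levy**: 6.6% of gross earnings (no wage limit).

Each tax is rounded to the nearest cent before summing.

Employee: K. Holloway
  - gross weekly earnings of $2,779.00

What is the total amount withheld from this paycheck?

State Income Tax: taxable = $2,779.00
  $96.93 + 16.77% × ($2,779.00 − $900.00) = $96.93 + 16.77% × $1,879.00 = $412.04
Health Levy: 6.6% × $2,779.00 = $183.41
Total: $412.04 + $183.41 = $595.45

$595.45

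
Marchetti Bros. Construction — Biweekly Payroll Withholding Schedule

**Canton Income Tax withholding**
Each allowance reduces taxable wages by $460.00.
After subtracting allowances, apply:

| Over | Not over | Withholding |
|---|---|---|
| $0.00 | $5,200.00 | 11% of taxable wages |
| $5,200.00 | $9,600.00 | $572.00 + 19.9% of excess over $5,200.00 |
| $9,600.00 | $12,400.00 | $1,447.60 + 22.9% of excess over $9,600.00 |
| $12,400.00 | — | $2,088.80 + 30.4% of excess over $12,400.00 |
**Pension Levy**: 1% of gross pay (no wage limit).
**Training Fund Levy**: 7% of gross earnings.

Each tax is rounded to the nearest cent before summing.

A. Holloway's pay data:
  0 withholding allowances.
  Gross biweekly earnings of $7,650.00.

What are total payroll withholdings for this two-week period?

Canton Income Tax: taxable = $7,650.00
  $572.00 + 19.9% × ($7,650.00 − $5,200.00) = $572.00 + 19.9% × $2,450.00 = $1,059.55
Pension Levy: 1% × $7,650.00 = $76.50
Training Fund Levy: 7% × $7,650.00 = $535.50
Total: $1,059.55 + $76.50 + $535.50 = $1,671.55

$1,671.55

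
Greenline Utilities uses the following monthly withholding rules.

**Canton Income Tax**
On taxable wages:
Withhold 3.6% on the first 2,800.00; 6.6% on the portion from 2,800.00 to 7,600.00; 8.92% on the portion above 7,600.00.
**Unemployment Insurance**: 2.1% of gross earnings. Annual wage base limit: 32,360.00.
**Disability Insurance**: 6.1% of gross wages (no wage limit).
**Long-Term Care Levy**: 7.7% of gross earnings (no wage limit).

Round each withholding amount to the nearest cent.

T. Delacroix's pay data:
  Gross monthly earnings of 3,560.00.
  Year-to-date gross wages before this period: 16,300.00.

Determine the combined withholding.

717.00

Canton Income Tax: taxable = 3,560.00
  100.80 + 6.6% × (3,560.00 − 2,800.00) = 100.80 + 6.6% × 760.00 = 150.96
Unemployment Insurance: 2.1% × 3,560.00 = 74.76
Disability Insurance: 6.1% × 3,560.00 = 217.16
Long-Term Care Levy: 7.7% × 3,560.00 = 274.12
Total: 150.96 + 74.76 + 217.16 + 274.12 = 717.00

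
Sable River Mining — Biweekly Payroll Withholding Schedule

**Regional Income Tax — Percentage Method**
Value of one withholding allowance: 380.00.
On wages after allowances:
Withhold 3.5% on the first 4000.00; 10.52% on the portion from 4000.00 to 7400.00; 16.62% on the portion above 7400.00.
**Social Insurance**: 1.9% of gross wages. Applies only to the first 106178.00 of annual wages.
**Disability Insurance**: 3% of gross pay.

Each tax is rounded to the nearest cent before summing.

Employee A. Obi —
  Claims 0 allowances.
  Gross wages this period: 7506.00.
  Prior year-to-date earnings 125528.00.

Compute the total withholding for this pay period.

740.48

Regional Income Tax: taxable = 7506.00
  497.68 + 16.62% × (7506.00 − 7400.00) = 497.68 + 16.62% × 106.00 = 515.30
Social Insurance: YTD 125528.00 ≥ cap 106178.00 → 0.00
Disability Insurance: 3% × 7506.00 = 225.18
Total: 515.30 + 0.00 + 225.18 = 740.48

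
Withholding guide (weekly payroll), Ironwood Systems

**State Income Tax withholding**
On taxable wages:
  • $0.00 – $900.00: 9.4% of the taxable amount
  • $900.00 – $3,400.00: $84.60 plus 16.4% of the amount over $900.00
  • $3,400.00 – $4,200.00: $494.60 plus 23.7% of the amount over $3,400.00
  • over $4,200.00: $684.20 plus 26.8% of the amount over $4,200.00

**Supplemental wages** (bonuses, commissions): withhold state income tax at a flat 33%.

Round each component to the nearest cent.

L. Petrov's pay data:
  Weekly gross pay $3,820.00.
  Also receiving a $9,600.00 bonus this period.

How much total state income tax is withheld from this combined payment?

State Income Tax: taxable = $3,820.00
  $494.60 + 23.7% × ($3,820.00 − $3,400.00) = $494.60 + 23.7% × $420.00 = $594.14
Supplemental (33% flat on bonus): 33% × $9,600.00 = $3,168.00
Total state income tax: $594.14 + $3,168.00 = $3,762.14

$3,762.14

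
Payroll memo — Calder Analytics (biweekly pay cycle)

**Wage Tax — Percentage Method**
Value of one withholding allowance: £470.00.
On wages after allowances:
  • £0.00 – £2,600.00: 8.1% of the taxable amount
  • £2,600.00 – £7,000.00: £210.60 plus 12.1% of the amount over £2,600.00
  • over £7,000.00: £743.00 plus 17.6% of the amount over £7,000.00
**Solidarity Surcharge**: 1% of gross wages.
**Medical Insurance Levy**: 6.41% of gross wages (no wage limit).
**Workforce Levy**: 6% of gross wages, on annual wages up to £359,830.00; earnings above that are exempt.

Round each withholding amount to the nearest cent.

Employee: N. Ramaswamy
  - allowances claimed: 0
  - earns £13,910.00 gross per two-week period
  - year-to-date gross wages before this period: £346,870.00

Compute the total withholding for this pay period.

£3,767.49

Wage Tax: taxable = £13,910.00
  £743.00 + 17.6% × (£13,910.00 − £7,000.00) = £743.00 + 17.6% × £6,910.00 = £1,959.16
Solidarity Surcharge: 1% × £13,910.00 = £139.10
Medical Insurance Levy: 6.41% × £13,910.00 = £891.63
Workforce Levy: cap £359,830.00 − YTD £346,870.00 = £12,960.00 subject; 6% × £12,960.00 = £777.60
Total: £1,959.16 + £139.10 + £891.63 + £777.60 = £3,767.49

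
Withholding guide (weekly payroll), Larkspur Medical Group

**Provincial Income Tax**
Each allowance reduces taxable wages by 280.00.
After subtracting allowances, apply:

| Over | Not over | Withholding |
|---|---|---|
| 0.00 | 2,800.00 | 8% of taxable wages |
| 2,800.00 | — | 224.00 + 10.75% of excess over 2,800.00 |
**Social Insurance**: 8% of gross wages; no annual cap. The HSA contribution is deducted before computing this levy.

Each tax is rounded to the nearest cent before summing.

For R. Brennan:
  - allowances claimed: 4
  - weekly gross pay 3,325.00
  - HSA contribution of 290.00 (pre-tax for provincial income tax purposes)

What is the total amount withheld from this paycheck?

Provincial Income Tax: taxable = 3,325.00 − 290.00 − 4×280.00 = 1,915.00
  8% × 1,915.00 = 153.20
Social Insurance: 8% × 3,035.00 = 242.80
Total: 153.20 + 242.80 = 396.00

396.00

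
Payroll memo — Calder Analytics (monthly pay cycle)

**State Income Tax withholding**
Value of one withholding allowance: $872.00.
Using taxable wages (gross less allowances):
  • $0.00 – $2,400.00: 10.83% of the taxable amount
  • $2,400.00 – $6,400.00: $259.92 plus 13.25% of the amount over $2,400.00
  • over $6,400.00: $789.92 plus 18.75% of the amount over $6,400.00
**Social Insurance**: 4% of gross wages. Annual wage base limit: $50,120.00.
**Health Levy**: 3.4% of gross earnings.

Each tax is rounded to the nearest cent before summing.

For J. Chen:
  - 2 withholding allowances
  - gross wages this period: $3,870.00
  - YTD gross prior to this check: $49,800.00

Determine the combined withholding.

$374.63

State Income Tax: taxable = $3,870.00 − 2×$872.00 = $2,126.00
  10.83% × $2,126.00 = $230.25
Social Insurance: cap $50,120.00 − YTD $49,800.00 = $320.00 subject; 4% × $320.00 = $12.80
Health Levy: 3.4% × $3,870.00 = $131.58
Total: $230.25 + $12.80 + $131.58 = $374.63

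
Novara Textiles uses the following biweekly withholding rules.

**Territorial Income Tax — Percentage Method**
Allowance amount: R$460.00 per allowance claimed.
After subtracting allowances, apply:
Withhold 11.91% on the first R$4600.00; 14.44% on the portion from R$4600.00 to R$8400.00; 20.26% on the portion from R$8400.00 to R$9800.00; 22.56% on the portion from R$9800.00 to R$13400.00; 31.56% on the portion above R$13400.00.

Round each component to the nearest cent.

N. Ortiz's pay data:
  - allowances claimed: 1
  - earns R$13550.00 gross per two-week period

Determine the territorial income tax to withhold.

Territorial Income Tax: taxable = R$13550.00 − 1×R$460.00 = R$13090.00
  R$1380.22 + 22.56% × (R$13090.00 − R$9800.00) = R$1380.22 + 22.56% × R$3290.00 = R$2122.44

R$2122.44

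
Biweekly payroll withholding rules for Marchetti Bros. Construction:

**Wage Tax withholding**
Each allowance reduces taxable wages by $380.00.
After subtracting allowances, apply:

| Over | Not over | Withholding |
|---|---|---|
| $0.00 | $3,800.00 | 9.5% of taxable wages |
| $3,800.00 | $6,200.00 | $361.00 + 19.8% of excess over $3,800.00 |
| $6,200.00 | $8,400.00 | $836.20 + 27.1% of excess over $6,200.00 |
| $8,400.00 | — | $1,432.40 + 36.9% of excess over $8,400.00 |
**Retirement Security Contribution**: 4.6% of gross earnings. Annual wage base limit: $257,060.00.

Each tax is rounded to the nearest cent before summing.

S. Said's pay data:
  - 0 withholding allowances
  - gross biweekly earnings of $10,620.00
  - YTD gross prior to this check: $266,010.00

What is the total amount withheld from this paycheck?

Wage Tax: taxable = $10,620.00
  $1,432.40 + 36.9% × ($10,620.00 − $8,400.00) = $1,432.40 + 36.9% × $2,220.00 = $2,251.58
Retirement Security Contribution: YTD $266,010.00 ≥ cap $257,060.00 → $0.00
Total: $2,251.58 + $0.00 = $2,251.58

$2,251.58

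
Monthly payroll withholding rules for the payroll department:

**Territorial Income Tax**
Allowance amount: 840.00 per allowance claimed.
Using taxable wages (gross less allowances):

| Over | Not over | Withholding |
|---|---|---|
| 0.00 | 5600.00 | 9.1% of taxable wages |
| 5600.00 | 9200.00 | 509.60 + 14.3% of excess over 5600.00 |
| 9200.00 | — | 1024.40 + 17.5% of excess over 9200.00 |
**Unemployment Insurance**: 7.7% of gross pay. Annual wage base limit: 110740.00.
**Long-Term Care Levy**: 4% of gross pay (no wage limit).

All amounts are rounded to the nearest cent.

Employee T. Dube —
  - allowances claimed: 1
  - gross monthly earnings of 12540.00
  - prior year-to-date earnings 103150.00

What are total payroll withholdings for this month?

2547.93

Territorial Income Tax: taxable = 12540.00 − 1×840.00 = 11700.00
  1024.40 + 17.5% × (11700.00 − 9200.00) = 1024.40 + 17.5% × 2500.00 = 1461.90
Unemployment Insurance: cap 110740.00 − YTD 103150.00 = 7590.00 subject; 7.7% × 7590.00 = 584.43
Long-Term Care Levy: 4% × 12540.00 = 501.60
Total: 1461.90 + 584.43 + 501.60 = 2547.93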